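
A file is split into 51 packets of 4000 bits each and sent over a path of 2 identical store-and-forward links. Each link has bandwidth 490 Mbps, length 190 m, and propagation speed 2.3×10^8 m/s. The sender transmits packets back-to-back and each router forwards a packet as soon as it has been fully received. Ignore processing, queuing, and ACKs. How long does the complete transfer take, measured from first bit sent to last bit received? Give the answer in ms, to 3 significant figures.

0.426 ms

Per-hop transmission t_tx = L/R = 4000/490000000 = 0.00816327 ms.
Per-hop propagation t_prop = 190/2.3e+08 = 0.000826087 ms.
Pipeline fill: first packet needs 2·t_tx to clear all hops; remaining 50 packets each add one t_tx.
Total = (2+51-1)·t_tx + 2·t_prop = 52·0.00816327 + 2·0.000826087 = 0.426 ms.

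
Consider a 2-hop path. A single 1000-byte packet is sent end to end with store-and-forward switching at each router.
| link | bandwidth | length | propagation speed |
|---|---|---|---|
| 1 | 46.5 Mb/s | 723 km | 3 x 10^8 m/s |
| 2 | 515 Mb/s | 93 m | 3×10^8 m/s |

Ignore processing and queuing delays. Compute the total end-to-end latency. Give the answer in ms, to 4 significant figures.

2.598 ms

L = 1000 × 8 = 8000 bits.
Transmission delays (L/R per hop): 0.172043, 0.015534 ms; sum = 0.187577 ms.
Propagation delays (d/s per hop): 2.41, 0.00031 ms; sum = 2.41031 ms.
End-to-end = 2.598 ms.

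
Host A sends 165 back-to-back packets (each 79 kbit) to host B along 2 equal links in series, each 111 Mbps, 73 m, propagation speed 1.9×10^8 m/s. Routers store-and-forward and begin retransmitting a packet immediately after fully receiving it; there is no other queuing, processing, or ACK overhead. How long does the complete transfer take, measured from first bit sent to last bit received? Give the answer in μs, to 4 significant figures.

Per-hop transmission t_tx = L/R = 79000/111000000 = 711.712 μs.
Per-hop propagation t_prop = 73/190000000 = 0.384211 μs.
Pipeline fill: first packet needs 2·t_tx to clear all hops; remaining 164 packets each add one t_tx.
Total = (2+165-1)·t_tx + 2·t_prop = 166·711.712 + 2·0.384211 = 118100 μs.

118100 μs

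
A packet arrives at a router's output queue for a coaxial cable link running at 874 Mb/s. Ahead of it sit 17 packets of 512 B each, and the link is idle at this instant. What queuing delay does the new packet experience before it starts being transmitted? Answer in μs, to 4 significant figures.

79.67 μs

Each queued packet: L/R = 4096/874000000 = 4.6865 μs.
17 queued → 79.6705 μs.
Queuing delay = 79.67 μs.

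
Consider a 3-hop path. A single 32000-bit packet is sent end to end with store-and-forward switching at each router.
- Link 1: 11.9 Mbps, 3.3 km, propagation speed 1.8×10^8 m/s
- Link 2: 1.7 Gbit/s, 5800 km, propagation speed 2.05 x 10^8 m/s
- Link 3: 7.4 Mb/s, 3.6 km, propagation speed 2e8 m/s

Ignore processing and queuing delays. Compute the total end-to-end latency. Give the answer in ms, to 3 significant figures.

Transmission delays (L/R per hop): 2.68908, 0.0188235, 4.32432 ms; sum = 7.03222 ms.
Propagation delays (d/s per hop): 0.0183333, 28.2927, 0.018 ms; sum = 28.329 ms.
End-to-end = 35.4 ms.

35.4 ms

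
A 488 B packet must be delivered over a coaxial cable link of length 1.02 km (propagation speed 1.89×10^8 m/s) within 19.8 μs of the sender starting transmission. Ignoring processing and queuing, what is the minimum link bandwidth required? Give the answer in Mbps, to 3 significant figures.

L = 3904 bits.
Propagation delay = 1020 / 189000000 = 5.39683 μs.
Transmission budget = 19.8 − 5.39683 = 14.4032 μs.
R ≥ L / t_tx = 3904 bits / 1.44032e-05 s = 271 Mbps.

271 Mbps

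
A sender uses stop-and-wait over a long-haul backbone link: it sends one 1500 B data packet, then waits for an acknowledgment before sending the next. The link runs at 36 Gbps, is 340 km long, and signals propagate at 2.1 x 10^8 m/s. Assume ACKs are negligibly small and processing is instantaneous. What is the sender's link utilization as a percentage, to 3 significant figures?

t_tx = L/R = 12000/36000000000 = 3.33333e-07 s.
t_prop = 340000/210000000 = 0.00161905 s; RTT = 0.0032381 s.
Cycle = t_tx + RTT = 0.00323843 s.
Utilization = t_tx / cycle = 3.33333e-07/0.00323843 = 0.0103 %.

0.0103 %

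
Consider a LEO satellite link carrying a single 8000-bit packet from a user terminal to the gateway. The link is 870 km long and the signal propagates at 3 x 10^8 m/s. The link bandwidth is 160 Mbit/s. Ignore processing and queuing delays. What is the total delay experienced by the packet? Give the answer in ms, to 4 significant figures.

2.950 ms

Transmission delay = L/R = 8000 / 160000000 = 0.05 ms.
Propagation delay = d/s = 870000 m / 300000000 m/s = 2.9 ms.
Total = 2.950 ms.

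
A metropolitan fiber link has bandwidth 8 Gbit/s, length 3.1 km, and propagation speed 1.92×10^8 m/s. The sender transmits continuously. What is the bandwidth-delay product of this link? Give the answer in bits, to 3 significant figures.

129000 bits

Propagation delay = 3100 / 192000000 = 1.61458e-05 s.
BDP = R × t_prop = 8000000000 × 1.61458e-05 = 129167 bits.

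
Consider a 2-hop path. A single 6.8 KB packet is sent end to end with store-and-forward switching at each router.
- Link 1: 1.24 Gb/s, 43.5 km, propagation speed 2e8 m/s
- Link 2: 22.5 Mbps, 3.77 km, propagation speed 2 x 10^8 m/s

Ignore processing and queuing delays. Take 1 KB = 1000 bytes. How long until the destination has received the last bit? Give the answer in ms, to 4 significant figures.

2.698 ms

L = 54400 bits.
Transmission delays (L/R per hop): 0.043871, 2.41778 ms; sum = 2.46165 ms.
Propagation delays (d/s per hop): 0.2175, 0.01885 ms; sum = 0.23635 ms.
End-to-end = 2.698 ms.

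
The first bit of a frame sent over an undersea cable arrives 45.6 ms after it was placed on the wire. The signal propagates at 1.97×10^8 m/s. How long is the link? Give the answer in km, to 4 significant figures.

d = s × t_prop = 197000000 × 0.0456 = 8983 km.

8983 km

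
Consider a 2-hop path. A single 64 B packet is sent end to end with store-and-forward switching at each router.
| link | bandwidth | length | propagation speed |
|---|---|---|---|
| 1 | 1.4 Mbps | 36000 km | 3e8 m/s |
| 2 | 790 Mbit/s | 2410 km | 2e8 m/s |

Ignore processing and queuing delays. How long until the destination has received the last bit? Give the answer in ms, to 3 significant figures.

132 ms

L = 64 × 8 = 512 bits.
Transmission delays (L/R per hop): 0.365714, 0.000648101 ms; sum = 0.366362 ms.
Propagation delays (d/s per hop): 120, 12.05 ms; sum = 132.05 ms.
End-to-end = 132 ms.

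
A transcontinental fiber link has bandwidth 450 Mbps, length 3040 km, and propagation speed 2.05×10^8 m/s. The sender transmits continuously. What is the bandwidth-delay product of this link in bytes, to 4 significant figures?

Propagation delay = 3040000 / 2.05e+08 = 0.0148293 s.
BDP = R × t_prop = 450000000 × 0.0148293 = 6673170 bits.
In bytes: 6673170/8 = 834100 bytes.

834100 bytes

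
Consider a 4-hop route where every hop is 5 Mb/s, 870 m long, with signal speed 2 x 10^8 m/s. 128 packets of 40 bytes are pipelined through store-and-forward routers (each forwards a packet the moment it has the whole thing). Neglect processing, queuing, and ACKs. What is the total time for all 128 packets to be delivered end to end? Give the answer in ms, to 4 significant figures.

8.401 ms

Per-hop transmission t_tx = L/R = 320/5000000 = 0.064 ms.
Per-hop propagation t_prop = 870/200000000 = 0.00435 ms.
Pipeline fill: first packet needs 4·t_tx to clear all hops; remaining 127 packets each add one t_tx.
Total = (4+128-1)·t_tx + 4·t_prop = 131·0.064 + 4·0.00435 = 8.401 ms.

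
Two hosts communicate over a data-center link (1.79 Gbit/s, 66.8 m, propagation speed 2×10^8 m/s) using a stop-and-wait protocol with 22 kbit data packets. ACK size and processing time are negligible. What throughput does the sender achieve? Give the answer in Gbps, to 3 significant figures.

t_tx = L/R = 22000/1790000000 = 1.22905e-05 s.
t_prop = 66.8/200000000 = 3.34e-07 s; RTT = 6.68e-07 s.
Cycle = t_tx + RTT = 1.29585e-05 s.
Throughput = L / cycle = 22000 / 1.29585e-05 = 1.70 Gbps.

1.70 Gbps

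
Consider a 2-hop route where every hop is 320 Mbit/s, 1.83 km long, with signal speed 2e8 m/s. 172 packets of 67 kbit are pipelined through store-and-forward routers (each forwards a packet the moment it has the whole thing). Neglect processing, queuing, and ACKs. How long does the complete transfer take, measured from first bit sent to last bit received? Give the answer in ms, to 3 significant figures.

36.2 ms

Per-hop transmission t_tx = L/R = 67000/320000000 = 0.209375 ms.
Per-hop propagation t_prop = 1830/200000000 = 0.00915 ms.
Pipeline fill: first packet needs 2·t_tx to clear all hops; remaining 171 packets each add one t_tx.
Total = (2+172-1)·t_tx + 2·t_prop = 173·0.209375 + 2·0.00915 = 36.2 ms.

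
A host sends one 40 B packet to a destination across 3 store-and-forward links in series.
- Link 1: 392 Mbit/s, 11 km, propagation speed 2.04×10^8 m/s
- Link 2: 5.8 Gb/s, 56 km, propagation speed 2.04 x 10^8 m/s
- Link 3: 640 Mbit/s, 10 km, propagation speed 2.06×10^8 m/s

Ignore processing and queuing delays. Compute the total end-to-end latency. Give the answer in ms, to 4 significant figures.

L = 40 × 8 = 320 bits.
Transmission delays (L/R per hop): 0.000816327, 5.51724e-05, 0.0005 ms; sum = 0.0013715 ms.
Propagation delays (d/s per hop): 0.0539216, 0.27451, 0.0485437 ms; sum = 0.376975 ms.
End-to-end = 0.3783 ms.

0.3783 ms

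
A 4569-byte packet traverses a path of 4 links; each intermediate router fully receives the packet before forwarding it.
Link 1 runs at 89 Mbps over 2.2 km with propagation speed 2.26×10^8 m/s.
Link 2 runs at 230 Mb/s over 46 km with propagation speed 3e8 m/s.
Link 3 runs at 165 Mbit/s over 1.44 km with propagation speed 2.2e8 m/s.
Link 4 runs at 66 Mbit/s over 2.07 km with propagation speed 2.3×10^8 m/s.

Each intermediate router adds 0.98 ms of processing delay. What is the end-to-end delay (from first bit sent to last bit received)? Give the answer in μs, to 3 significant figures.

L = 4569 × 8 = 36552 bits.
Transmission delays (L/R per hop): 410.697, 158.922, 221.527, 553.818 μs; sum = 1344.96 μs.
Propagation delays (d/s per hop): 9.73451, 153.333, 6.54545, 9 μs; sum = 178.613 μs.
Processing at 3 router(s): 3 × 0.98 ms = 2940 μs.
End-to-end = 4460 μs.

4460 μs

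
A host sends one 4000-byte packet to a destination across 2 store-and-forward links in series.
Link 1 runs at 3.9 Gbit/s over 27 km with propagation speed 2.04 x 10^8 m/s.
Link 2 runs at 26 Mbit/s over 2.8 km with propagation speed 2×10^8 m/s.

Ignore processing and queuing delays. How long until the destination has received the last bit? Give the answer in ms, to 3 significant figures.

L = 4000 × 8 = 32000 bits.
Transmission delays (L/R per hop): 0.00820513, 1.23077 ms; sum = 1.23897 ms.
Propagation delays (d/s per hop): 0.132353, 0.014 ms; sum = 0.146353 ms.
End-to-end = 1.39 ms.

1.39 ms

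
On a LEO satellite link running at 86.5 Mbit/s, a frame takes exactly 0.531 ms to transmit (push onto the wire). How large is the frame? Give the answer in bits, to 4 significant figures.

45930 bits

L = R × t_tx = 86500000 b/s × 0.000531 s = 45931.5 bits.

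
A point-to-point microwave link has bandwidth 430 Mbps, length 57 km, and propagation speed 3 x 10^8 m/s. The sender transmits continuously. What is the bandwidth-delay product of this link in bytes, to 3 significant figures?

10200 bytes

Propagation delay = 57000 / 300000000 = 0.00019 s.
BDP = R × t_prop = 430000000 × 0.00019 = 81700 bits.
In bytes: 81700/8 = 10200 bytes.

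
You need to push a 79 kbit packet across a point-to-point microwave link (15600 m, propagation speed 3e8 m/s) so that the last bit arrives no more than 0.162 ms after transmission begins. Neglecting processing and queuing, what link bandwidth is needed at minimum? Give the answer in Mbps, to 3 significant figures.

Propagation delay = 15600 / 300000000 = 0.052 ms.
Transmission budget = 0.162 − 0.052 = 0.11 ms.
R ≥ L / t_tx = 79000 bits / 0.00011 s = 718 Mbps.

718 Mbps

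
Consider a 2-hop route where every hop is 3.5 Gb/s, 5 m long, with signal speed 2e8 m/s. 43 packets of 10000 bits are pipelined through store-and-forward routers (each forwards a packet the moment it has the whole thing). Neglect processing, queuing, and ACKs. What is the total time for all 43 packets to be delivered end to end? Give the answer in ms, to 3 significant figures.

Per-hop transmission t_tx = L/R = 10000/3500000000 = 0.00285714 ms.
Per-hop propagation t_prop = 5/200000000 = 2.5e-05 ms.
Pipeline fill: first packet needs 2·t_tx to clear all hops; remaining 42 packets each add one t_tx.
Total = (2+43-1)·t_tx + 2·t_prop = 44·0.00285714 + 2·2.5e-05 = 0.126 ms.

0.126 ms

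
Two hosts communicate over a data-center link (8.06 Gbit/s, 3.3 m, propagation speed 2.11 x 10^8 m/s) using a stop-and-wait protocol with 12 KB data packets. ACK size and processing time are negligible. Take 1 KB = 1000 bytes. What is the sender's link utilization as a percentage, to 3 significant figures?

t_tx = L/R = 96000/8.06e+09 = 1.19107e-05 s.
t_prop = 3.3/211000000 = 1.56398e-08 s; RTT = 3.12796e-08 s.
Cycle = t_tx + RTT = 1.19419e-05 s.
Utilization = t_tx / cycle = 1.19107e-05/1.19419e-05 = 99.7 %.

99.7 %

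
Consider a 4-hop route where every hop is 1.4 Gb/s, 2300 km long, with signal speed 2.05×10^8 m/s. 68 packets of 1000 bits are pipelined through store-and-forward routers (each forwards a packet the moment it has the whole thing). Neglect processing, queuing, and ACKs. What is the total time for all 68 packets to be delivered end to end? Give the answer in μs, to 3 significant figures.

Per-hop transmission t_tx = L/R = 1000/1400000000 = 0.714286 μs.
Per-hop propagation t_prop = 2300000/2.05e+08 = 11219.5 μs.
Pipeline fill: first packet needs 4·t_tx to clear all hops; remaining 67 packets each add one t_tx.
Total = (4+68-1)·t_tx + 4·t_prop = 71·0.714286 + 4·11219.5 = 44900 μs.

44900 μs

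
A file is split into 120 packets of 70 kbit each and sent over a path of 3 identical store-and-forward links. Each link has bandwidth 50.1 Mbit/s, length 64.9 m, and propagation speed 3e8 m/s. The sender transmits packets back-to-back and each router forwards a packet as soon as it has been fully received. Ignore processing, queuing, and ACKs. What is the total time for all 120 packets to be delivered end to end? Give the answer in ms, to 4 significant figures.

Per-hop transmission t_tx = L/R = 70000/50100000 = 1.39721 ms.
Per-hop propagation t_prop = 64.9/300000000 = 0.000216333 ms.
Pipeline fill: first packet needs 3·t_tx to clear all hops; remaining 119 packets each add one t_tx.
Total = (3+120-1)·t_tx + 3·t_prop = 122·1.39721 + 3·0.000216333 = 170.5 ms.

170.5 ms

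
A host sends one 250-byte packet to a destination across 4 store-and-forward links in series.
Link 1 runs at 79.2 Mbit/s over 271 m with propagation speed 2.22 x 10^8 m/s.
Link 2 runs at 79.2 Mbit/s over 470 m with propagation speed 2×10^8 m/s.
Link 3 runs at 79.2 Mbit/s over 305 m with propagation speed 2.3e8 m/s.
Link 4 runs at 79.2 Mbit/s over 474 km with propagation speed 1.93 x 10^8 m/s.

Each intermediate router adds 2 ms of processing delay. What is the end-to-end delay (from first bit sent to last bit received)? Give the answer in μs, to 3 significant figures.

8560 μs

L = 250 × 8 = 2000 bits.
Transmission delay per hop = L/R = 2000/79200000 = 25.2525 μs; 4 hops → 101.01 μs.
Propagation delays (d/s per hop): 1.22072, 2.35, 1.32609, 2455.96 μs; sum = 2460.86 μs.
Processing at 3 router(s): 3 × 2 ms = 6000 μs.
End-to-end = 8560 μs.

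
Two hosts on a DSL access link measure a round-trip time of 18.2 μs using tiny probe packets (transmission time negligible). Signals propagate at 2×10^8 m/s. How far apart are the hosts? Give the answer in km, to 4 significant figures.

One-way propagation = RTT/2 = 9.1 μs.
d = s × t = 200000000 × 9.1e-06 = 1.820 km.

1.820 km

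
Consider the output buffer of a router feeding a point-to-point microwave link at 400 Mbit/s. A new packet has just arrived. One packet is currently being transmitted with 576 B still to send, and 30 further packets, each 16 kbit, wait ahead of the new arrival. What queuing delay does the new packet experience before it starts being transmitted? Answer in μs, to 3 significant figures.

1210 μs

Each queued packet: L/R = 16000/400000000 = 40 μs.
30 queued → 1200 μs.
Plus remaining 4608 bits of current packet: 11.52 μs.
Queuing delay = 1210 μs.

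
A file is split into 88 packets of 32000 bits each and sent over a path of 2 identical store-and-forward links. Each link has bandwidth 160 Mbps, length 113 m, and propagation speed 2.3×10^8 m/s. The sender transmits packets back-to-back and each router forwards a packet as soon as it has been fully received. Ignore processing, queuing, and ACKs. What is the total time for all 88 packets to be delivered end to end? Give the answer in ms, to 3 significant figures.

Per-hop transmission t_tx = L/R = 32000/160000000 = 0.2 ms.
Per-hop propagation t_prop = 113/2.3e+08 = 0.000491304 ms.
Pipeline fill: first packet needs 2·t_tx to clear all hops; remaining 87 packets each add one t_tx.
Total = (2+88-1)·t_tx + 2·t_prop = 89·0.2 + 2·0.000491304 = 17.8 ms.

17.8 ms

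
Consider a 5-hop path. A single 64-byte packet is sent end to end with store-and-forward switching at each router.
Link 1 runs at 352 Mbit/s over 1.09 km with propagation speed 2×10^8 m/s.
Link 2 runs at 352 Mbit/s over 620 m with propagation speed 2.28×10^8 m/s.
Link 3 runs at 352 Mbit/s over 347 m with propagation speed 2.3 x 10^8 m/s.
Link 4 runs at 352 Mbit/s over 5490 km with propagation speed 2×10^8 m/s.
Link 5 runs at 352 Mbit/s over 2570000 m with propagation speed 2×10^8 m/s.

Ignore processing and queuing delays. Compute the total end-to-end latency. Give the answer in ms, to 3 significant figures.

L = 64 × 8 = 512 bits.
Transmission delay per hop = L/R = 512/352000000 = 0.00145455 ms; 5 hops → 0.00727273 ms.
Propagation delays (d/s per hop): 0.00545, 0.0027193, 0.0015087, 27.45, 12.85 ms; sum = 40.3097 ms.
End-to-end = 40.3 ms.

40.3 ms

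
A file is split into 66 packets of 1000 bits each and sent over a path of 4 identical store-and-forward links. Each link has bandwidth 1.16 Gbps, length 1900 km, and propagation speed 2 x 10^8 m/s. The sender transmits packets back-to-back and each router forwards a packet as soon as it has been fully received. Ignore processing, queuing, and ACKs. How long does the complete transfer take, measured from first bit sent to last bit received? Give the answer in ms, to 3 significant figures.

38.1 ms

Per-hop transmission t_tx = L/R = 1000/1160000000 = 0.000862069 ms.
Per-hop propagation t_prop = 1900000/200000000 = 9.5 ms.
Pipeline fill: first packet needs 4·t_tx to clear all hops; remaining 65 packets each add one t_tx.
Total = (4+66-1)·t_tx + 4·t_prop = 69·0.000862069 + 4·9.5 = 38.1 ms.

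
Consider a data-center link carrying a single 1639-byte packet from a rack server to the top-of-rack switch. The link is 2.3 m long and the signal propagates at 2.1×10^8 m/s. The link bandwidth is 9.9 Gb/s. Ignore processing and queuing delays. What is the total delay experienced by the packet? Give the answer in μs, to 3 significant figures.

1.34 μs

L = 1639 × 8 = 13112 bits.
Transmission delay = L/R = 13112 / 9900000000 = 1.32444 μs.
Propagation delay = d/s = 2.3 m / 210000000 m/s = 0.0109524 μs.
Total = 1.34 μs.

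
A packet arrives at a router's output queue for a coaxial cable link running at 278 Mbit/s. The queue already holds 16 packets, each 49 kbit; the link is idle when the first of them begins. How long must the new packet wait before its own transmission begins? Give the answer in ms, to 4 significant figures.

Each queued packet: L/R = 49000/278000000 = 0.176259 ms.
16 queued → 2.82014 ms.
Queuing delay = 2.820 ms.

2.820 ms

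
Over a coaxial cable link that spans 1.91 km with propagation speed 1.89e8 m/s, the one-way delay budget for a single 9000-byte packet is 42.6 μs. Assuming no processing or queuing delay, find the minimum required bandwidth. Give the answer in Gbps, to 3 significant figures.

L = 72000 bits.
Propagation delay = 1910 / 189000000 = 10.1058 μs.
Transmission budget = 42.6 − 10.1058 = 32.4942 μs.
R ≥ L / t_tx = 72000 bits / 3.24942e-05 s = 2.22 Gbps.

2.22 Gbps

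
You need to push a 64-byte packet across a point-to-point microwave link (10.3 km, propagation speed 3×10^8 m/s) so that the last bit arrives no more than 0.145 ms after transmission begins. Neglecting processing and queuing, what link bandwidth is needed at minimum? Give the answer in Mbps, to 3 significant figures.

4.63 Mbps

L = 512 bits.
Propagation delay = 10300 / 300000000 = 0.0343333 ms.
Transmission budget = 0.145 − 0.0343333 = 0.110667 ms.
R ≥ L / t_tx = 512 bits / 0.000110667 s = 4.63 Mbps.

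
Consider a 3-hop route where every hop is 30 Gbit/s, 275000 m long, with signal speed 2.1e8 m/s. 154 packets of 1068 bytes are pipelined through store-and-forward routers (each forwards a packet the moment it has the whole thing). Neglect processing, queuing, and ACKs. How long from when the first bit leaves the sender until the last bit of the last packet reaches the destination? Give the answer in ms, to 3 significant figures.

3.97 ms

Per-hop transmission t_tx = L/R = 8544/30000000000 = 0.0002848 ms.
Per-hop propagation t_prop = 275000/210000000 = 1.30952 ms.
Pipeline fill: first packet needs 3·t_tx to clear all hops; remaining 153 packets each add one t_tx.
Total = (3+154-1)·t_tx + 3·t_prop = 156·0.0002848 + 3·1.30952 = 3.97 ms.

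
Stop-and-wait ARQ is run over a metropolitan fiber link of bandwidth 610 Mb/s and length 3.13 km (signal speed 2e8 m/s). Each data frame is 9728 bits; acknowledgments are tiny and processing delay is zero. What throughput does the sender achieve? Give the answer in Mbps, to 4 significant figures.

205.9 Mbps

t_tx = L/R = 9728/610000000 = 1.59475e-05 s.
t_prop = 3130/200000000 = 1.565e-05 s; RTT = 3.13e-05 s.
Cycle = t_tx + RTT = 4.72475e-05 s.
Throughput = L / cycle = 9728 / 4.72475e-05 = 205.9 Mbps.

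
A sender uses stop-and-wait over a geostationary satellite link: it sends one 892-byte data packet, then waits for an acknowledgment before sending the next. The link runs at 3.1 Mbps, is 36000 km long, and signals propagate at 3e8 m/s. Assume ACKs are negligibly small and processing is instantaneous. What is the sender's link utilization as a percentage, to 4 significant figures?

t_tx = L/R = 7136/3100000 = 0.00230194 s.
t_prop = 36000000/300000000 = 0.12 s; RTT = 0.24 s.
Cycle = t_tx + RTT = 0.242302 s.
Utilization = t_tx / cycle = 0.00230194/0.242302 = 0.9500 %.

0.9500 %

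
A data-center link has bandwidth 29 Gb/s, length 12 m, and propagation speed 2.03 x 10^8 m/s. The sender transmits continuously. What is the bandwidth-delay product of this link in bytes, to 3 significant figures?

Propagation delay = 12 / 2.03e+08 = 5.91133e-08 s.
BDP = R × t_prop = 29000000000 × 5.91133e-08 = 1714.29 bits.
In bytes: 1714.29/8 = 214 bytes.

214 bytes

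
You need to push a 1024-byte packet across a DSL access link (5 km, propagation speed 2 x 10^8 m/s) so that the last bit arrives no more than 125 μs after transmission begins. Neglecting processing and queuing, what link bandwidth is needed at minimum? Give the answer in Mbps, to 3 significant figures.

L = 8192 bits.
Propagation delay = 5000 / 200000000 = 25 μs.
Transmission budget = 125 − 25 = 100 μs.
R ≥ L / t_tx = 8192 bits / 0.0001 s = 81.9 Mbps.

81.9 Mbps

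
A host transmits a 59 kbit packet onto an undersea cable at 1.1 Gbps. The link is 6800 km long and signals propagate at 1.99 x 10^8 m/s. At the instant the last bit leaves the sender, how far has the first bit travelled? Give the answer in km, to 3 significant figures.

10.7 km

t_tx = L/R = 59000/1100000000 = 5.36364e-05 s.
Distance = s × t_tx = 199000000 × 5.36364e-05 = 10.7 km.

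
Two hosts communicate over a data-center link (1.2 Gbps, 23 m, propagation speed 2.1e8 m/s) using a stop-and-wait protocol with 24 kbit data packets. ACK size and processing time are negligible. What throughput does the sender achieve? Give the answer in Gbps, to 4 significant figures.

1.187 Gbps

t_tx = L/R = 24000/1200000000 = 2e-05 s.
t_prop = 23/210000000 = 1.09524e-07 s; RTT = 2.19048e-07 s.
Cycle = t_tx + RTT = 2.0219e-05 s.
Throughput = L / cycle = 24000 / 2.0219e-05 = 1.187 Gbps.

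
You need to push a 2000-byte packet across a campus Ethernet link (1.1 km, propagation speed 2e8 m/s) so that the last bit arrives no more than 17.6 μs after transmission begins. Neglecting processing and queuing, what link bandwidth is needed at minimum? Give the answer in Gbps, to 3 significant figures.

1.32 Gbps

L = 16000 bits.
Propagation delay = 1100 / 200000000 = 5.5 μs.
Transmission budget = 17.6 − 5.5 = 12.1 μs.
R ≥ L / t_tx = 16000 bits / 1.21e-05 s = 1.32 Gbps.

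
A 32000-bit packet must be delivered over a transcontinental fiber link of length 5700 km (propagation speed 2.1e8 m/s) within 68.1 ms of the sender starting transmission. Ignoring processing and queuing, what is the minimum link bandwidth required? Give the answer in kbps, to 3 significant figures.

781 kbps

Propagation delay = 5700000 / 210000000 = 27.1429 ms.
Transmission budget = 68.1 − 27.1429 = 40.9571 ms.
R ≥ L / t_tx = 32000 bits / 0.0409571 s = 781 kbps.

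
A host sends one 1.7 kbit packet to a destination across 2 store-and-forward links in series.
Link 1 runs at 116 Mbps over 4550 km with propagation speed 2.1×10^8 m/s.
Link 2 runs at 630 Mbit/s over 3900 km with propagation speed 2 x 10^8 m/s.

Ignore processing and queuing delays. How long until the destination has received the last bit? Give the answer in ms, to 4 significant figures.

41.18 ms

L = 1700 bits.
Transmission delays (L/R per hop): 0.0146552, 0.00269841 ms; sum = 0.0173536 ms.
Propagation delays (d/s per hop): 21.6667, 19.5 ms; sum = 41.1667 ms.
End-to-end = 41.18 ms.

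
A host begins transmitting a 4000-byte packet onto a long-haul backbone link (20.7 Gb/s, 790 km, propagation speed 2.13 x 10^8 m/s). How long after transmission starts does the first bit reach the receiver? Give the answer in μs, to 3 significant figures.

First bit experiences only propagation delay: d/s = 790000/213000000 = 3710 μs.

3710 μs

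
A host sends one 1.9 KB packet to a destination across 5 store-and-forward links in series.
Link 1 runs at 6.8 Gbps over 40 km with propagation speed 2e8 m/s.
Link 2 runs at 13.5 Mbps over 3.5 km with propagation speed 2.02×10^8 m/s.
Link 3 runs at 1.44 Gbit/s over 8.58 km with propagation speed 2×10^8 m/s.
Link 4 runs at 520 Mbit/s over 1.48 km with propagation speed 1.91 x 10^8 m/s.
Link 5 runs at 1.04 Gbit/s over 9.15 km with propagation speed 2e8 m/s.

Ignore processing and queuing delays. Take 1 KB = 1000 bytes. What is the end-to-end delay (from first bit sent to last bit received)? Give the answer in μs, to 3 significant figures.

L = 15200 bits.
Transmission delays (L/R per hop): 2.23529, 1125.93, 10.5556, 29.2308, 14.6154 μs; sum = 1182.56 μs.
Propagation delays (d/s per hop): 200, 17.3267, 42.9, 7.74869, 45.75 μs; sum = 313.725 μs.
End-to-end = 1500 μs.

1500 μs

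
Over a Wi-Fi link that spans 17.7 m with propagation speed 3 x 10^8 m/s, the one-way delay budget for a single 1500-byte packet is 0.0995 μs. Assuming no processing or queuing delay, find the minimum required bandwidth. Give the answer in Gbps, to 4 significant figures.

L = 12000 bits.
Propagation delay = 17.7 / 300000000 = 0.059 μs.
Transmission budget = 0.0995 − 0.059 = 0.0405 μs.
R ≥ L / t_tx = 12000 bits / 4.05e-08 s = 296.3 Gbps.

296.3 Gbps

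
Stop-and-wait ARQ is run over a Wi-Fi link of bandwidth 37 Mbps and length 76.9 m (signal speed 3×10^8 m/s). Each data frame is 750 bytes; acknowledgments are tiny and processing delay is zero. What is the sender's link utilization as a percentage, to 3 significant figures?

t_tx = L/R = 6000/37000000 = 0.000162162 s.
t_prop = 76.9/300000000 = 2.56333e-07 s; RTT = 5.12667e-07 s.
Cycle = t_tx + RTT = 0.000162675 s.
Utilization = t_tx / cycle = 0.000162162/0.000162675 = 99.7 %.

99.7 %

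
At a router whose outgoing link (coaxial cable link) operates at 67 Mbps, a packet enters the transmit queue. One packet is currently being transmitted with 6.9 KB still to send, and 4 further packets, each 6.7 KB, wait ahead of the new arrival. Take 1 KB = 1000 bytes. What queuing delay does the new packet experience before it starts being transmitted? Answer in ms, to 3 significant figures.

Each queued packet: L/R = 53600/67000000 = 0.8 ms.
4 queued → 3.2 ms.
Plus remaining 55200 bits of current packet: 0.823881 ms.
Queuing delay = 4.02 ms.

4.02 ms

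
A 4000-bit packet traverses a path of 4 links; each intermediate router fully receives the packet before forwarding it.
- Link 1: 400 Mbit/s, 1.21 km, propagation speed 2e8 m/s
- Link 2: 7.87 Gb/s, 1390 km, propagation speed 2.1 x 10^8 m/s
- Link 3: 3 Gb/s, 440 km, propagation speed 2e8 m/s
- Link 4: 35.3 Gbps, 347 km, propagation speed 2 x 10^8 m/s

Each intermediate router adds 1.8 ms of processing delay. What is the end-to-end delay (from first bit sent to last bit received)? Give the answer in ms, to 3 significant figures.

Transmission delays (L/R per hop): 0.01, 0.000508259, 0.00133333, 0.000113314 ms; sum = 0.0119549 ms.
Propagation delays (d/s per hop): 0.00605, 6.61905, 2.2, 1.735 ms; sum = 10.5601 ms.
Processing at 3 router(s): 3 × 1.8 ms = 5.4 ms.
End-to-end = 16.0 ms.

16.0 ms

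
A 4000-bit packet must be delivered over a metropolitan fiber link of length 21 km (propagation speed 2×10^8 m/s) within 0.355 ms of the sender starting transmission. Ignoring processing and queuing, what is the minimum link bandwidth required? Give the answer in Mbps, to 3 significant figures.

Propagation delay = 21000 / 200000000 = 0.105 ms.
Transmission budget = 0.355 − 0.105 = 0.25 ms.
R ≥ L / t_tx = 4000 bits / 0.00025 s = 16.0 Mbps.

16.0 Mbps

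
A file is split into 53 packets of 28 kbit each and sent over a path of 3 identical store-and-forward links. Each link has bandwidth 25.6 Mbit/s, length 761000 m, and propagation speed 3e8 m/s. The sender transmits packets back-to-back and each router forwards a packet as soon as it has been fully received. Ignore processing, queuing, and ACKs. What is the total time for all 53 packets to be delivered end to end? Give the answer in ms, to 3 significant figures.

Per-hop transmission t_tx = L/R = 28000/25600000 = 1.09375 ms.
Per-hop propagation t_prop = 761000/300000000 = 2.53667 ms.
Pipeline fill: first packet needs 3·t_tx to clear all hops; remaining 52 packets each add one t_tx.
Total = (3+53-1)·t_tx + 3·t_prop = 55·1.09375 + 3·2.53667 = 67.8 ms.

67.8 ms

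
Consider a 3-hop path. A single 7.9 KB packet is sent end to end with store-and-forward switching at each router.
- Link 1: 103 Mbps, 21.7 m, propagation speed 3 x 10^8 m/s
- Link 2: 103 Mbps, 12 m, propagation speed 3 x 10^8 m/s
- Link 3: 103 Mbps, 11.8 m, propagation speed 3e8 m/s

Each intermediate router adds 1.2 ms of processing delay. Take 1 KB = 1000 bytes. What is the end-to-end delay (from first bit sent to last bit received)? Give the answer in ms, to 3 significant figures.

L = 63200 bits.
Transmission delay per hop = L/R = 63200/103000000 = 0.613592 ms; 3 hops → 1.84078 ms.
Propagation delays (d/s per hop): 7.23333e-05, 4e-05, 3.93333e-05 ms; sum = 0.000151667 ms.
Processing at 2 router(s): 2 × 1.2 ms = 2.4 ms.
End-to-end = 4.24 ms.

4.24 ms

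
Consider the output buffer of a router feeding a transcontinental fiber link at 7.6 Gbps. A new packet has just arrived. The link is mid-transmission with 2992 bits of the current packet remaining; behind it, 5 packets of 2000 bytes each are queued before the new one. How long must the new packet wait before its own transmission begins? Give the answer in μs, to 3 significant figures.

Each queued packet: L/R = 16000/7600000000 = 2.10526 μs.
5 queued → 10.5263 μs.
Plus remaining 2992 bits of current packet: 0.393684 μs.
Queuing delay = 10.9 μs.

10.9 μs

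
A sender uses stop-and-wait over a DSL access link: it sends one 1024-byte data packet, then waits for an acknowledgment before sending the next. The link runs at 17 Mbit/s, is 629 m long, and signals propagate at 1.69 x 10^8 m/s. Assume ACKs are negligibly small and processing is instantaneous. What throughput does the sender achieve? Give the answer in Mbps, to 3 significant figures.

t_tx = L/R = 8192/17000000 = 0.000481882 s.
t_prop = 629/169000000 = 3.72189e-06 s; RTT = 7.44379e-06 s.
Cycle = t_tx + RTT = 0.000489326 s.
Throughput = L / cycle = 8192 / 0.000489326 = 16.7 Mbps.

16.7 Mbps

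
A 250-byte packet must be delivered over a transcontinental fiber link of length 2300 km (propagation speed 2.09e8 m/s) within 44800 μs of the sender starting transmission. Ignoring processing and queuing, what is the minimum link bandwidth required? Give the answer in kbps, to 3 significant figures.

L = 2000 bits.
Propagation delay = 2300000 / 209000000 = 11004.8 μs.
Transmission budget = 44800 − 11004.8 = 33795.2 μs.
R ≥ L / t_tx = 2000 bits / 0.0337952 s = 59.2 kbps.

59.2 kbps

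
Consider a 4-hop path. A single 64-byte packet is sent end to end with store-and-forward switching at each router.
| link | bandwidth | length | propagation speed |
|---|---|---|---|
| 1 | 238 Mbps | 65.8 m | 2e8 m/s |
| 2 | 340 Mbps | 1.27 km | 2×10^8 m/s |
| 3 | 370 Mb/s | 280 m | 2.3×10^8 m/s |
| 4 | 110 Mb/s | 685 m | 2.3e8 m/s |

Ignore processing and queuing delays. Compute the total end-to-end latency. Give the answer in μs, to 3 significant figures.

20.6 μs

L = 64 × 8 = 512 bits.
Transmission delays (L/R per hop): 2.15126, 1.50588, 1.38378, 4.65455 μs; sum = 9.69547 μs.
Propagation delays (d/s per hop): 0.329, 6.35, 1.21739, 2.97826 μs; sum = 10.8747 μs.
End-to-end = 20.6 μs.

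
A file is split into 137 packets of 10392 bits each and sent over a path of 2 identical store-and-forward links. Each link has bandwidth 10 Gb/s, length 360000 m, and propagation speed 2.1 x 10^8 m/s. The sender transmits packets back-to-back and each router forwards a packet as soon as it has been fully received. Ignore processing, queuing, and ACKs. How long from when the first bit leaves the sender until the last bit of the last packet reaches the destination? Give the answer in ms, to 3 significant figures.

3.57 ms

Per-hop transmission t_tx = L/R = 10392/10000000000 = 0.0010392 ms.
Per-hop propagation t_prop = 360000/210000000 = 1.71429 ms.
Pipeline fill: first packet needs 2·t_tx to clear all hops; remaining 136 packets each add one t_tx.
Total = (2+137-1)·t_tx + 2·t_prop = 138·0.0010392 + 2·1.71429 = 3.57 ms.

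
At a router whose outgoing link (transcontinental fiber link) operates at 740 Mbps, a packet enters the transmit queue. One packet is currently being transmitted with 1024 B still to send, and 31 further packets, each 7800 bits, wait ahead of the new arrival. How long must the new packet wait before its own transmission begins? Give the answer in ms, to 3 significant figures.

0.338 ms

Each queued packet: L/R = 7800/740000000 = 0.0105405 ms.
31 queued → 0.326757 ms.
Plus remaining 8192 bits of current packet: 0.0110703 ms.
Queuing delay = 0.338 ms.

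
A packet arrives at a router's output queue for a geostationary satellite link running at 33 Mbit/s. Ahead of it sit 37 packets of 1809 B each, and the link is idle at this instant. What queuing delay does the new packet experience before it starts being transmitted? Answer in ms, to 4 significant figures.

Each queued packet: L/R = 14472/33000000 = 0.438545 ms.
37 queued → 16.2262 ms.
Queuing delay = 16.23 ms.

16.23 ms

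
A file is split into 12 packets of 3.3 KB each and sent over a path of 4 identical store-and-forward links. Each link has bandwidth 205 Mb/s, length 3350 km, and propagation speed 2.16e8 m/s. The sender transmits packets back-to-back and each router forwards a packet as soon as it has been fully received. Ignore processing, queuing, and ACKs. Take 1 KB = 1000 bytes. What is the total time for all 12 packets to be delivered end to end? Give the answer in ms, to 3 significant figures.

Per-hop transmission t_tx = L/R = 26400/205000000 = 0.12878 ms.
Per-hop propagation t_prop = 3350000/216000000 = 15.5093 ms.
Pipeline fill: first packet needs 4·t_tx to clear all hops; remaining 11 packets each add one t_tx.
Total = (4+12-1)·t_tx + 4·t_prop = 15·0.12878 + 4·15.5093 = 64.0 ms.

64.0 ms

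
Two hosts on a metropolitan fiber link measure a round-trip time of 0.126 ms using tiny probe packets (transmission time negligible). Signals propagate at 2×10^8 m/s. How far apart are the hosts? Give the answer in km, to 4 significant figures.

12.60 km

One-way propagation = RTT/2 = 0.063 ms.
d = s × t = 200000000 × 6.3e-05 = 12.60 km.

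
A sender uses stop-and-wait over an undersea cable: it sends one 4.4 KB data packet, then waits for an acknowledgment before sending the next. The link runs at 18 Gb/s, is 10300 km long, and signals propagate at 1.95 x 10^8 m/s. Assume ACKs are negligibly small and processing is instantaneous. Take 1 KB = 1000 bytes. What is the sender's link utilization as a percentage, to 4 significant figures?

0.001851 %

t_tx = L/R = 35200/18000000000 = 1.95556e-06 s.
t_prop = 10300000/195000000 = 0.0528205 s; RTT = 0.105641 s.
Cycle = t_tx + RTT = 0.105643 s.
Utilization = t_tx / cycle = 1.95556e-06/0.105643 = 0.001851 %.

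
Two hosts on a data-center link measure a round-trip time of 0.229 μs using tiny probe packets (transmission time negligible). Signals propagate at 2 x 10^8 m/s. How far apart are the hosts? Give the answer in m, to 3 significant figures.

One-way propagation = RTT/2 = 0.1145 μs.
d = s × t = 200000000 × 1.145e-07 = 22.9 m.

22.9 m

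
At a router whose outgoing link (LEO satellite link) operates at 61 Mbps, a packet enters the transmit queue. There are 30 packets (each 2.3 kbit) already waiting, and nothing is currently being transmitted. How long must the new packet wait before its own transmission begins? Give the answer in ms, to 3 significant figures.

Each queued packet: L/R = 2300/61000000 = 0.0377049 ms.
30 queued → 1.13115 ms.
Queuing delay = 1.13 ms.

1.13 ms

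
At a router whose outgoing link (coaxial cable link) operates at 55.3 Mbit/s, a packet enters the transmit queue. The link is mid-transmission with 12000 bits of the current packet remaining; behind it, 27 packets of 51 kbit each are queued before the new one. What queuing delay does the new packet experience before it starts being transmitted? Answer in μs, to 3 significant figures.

25100 μs

Each queued packet: L/R = 51000/55300000 = 922.242 μs.
27 queued → 24900.5 μs.
Plus remaining 12000 bits of current packet: 216.998 μs.
Queuing delay = 25100 μs.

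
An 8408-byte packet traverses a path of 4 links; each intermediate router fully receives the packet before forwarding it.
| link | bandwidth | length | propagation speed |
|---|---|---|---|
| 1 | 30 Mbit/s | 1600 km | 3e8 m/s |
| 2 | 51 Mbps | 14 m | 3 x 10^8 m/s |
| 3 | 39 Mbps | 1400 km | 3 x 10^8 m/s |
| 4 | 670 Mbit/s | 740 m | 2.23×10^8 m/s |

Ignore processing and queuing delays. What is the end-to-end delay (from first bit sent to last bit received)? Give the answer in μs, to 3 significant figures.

15400 μs

L = 8408 × 8 = 67264 bits.
Transmission delays (L/R per hop): 2242.13, 1318.9, 1724.72, 100.394 μs; sum = 5386.15 μs.
Propagation delays (d/s per hop): 5333.33, 0.0466667, 4666.67, 3.31839 μs; sum = 10003.4 μs.
End-to-end = 15400 μs.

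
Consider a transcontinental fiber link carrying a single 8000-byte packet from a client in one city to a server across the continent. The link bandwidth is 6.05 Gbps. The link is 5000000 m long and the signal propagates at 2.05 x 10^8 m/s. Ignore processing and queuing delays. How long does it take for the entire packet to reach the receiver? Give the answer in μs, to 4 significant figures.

24400 μs

L = 8000 × 8 = 64000 bits.
Transmission delay = L/R = 64000 / 6050000000 = 10.5785 μs.
Propagation delay = d/s = 5000000 m / 2.05e+08 m/s = 24390.2 μs.
Total = 24400 μs.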